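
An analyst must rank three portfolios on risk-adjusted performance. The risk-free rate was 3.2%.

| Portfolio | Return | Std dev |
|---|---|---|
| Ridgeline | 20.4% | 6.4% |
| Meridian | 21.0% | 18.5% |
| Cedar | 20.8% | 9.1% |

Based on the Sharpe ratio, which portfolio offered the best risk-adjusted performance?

Ridgeline

Ridgeline: Sharpe ratio = (20.4% − 3.2%) / 6.4% = 2.688
Meridian: Sharpe ratio = (21.0% − 3.2%) / 18.5% = 0.962
Cedar: Sharpe ratio = (20.8% − 3.2%) / 9.1% = 1.934
Highest: Ridgeline (2.688).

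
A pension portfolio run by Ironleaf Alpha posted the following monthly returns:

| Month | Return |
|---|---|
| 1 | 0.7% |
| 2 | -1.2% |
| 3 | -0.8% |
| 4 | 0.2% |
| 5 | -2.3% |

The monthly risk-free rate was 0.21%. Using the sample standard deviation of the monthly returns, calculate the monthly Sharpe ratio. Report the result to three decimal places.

r̄ = (0.7 − 1.2 − 0.8 + 0.2 − 2.3) / 5 = -3.40 / 5 = -0.6800%
Sample σ = √[Σ(r − r̄)² / 4] = √[5.5880 / 4] = √1.3970 = 1.1819%
Sharpe = (r̄ − rf) / σ = (-0.6800 − 0.21) / 1.1819 = -0.8900 / 1.1819 = -0.7530

-0.753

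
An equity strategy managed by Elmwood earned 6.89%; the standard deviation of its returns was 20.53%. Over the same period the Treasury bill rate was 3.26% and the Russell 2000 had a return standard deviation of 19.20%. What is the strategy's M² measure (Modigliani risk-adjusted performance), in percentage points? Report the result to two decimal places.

6.65

Sharpe = (Rp − Rf) / σp = (6.89% − 3.26%) / 20.53% = 0.1768
M² = Rf + Sharpe × σm = 3.26% + 0.1768 × 19.20% = 6.6546%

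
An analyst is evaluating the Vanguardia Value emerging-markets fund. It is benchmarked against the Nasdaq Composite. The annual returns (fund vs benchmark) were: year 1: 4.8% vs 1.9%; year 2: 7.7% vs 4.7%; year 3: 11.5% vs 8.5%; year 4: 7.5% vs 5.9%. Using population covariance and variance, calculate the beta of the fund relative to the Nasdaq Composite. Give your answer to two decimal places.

0.97

r̄p = 7.8750%,  r̄m = 5.2500%
Cov = Σ(rp − r̄p)(rm − r̄m) / 4 = 5.4838
Var(rm) = Σ(rm − r̄m)² / 4 = 5.6275
β = Cov / Var = 5.4838 / 5.6275 = 0.9745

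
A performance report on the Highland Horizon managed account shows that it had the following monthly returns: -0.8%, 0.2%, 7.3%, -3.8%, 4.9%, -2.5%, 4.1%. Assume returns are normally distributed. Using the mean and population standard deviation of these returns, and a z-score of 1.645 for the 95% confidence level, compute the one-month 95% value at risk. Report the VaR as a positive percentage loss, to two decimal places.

4.96

r̄ = (-0.8 + 0.2 + 7.3 − 3.8 + 4.9 − 2.5 + 4.1) / 7 = 1.3429%
Population σ = √[Σ(r − r̄)² / 7] = √[102.8571 / 7] = √14.6939 = 3.8333%
VaR = −(r̄ − z·σ) = −(1.3429 − 1.645 × 3.8333) = −(-4.9629) = 4.9629%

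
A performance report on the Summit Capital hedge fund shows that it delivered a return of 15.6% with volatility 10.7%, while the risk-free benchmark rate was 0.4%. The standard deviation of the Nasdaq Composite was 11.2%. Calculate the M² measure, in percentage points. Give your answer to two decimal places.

16.31

Sharpe = (Rp − Rf) / σp = (15.6% − 0.4%) / 10.7% = 1.4206
M² = Rf + Sharpe × σm = 0.4% + 1.4206 × 11.2% = 16.3107%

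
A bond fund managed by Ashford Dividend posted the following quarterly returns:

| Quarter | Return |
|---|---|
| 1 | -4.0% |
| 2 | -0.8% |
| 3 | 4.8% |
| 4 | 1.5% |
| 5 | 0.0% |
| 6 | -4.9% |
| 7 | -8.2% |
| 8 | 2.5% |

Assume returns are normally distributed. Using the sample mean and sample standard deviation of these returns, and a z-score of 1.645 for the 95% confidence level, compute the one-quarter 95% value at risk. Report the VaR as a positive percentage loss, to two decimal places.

8.20

μ = (-4 − 0.8 + 4.8 + 1.5 + 0 − 4.9 − 8.2 + 2.5) / 8 = -9.10 / 8 = -1.1375%
Sample σ = √[Σ(r − μ)² / 7] = √[129.0788 / 7] = √18.4398 = 4.2942%
VaR = −(μ − z·σ) = −(-1.1375 − 1.645 × 4.2942) = −(-8.2015) = 8.2015%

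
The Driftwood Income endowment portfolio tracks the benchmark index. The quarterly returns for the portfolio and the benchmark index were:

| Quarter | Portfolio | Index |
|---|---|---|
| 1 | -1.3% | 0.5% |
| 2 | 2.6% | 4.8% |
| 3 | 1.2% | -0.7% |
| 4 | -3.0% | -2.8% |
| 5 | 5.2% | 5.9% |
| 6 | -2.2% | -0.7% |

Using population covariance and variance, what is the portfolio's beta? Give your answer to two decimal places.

0.83

r̄p = 0.4167%,  r̄m = 1.1667%
Cov = Σ(rp − r̄p)(rm − r̄m) / 6 = 8.1156
Var(rm) = Σ(rm − r̄m)² / 6 = 9.7922
β = Cov / Var = 8.1156 / 9.7922 = 0.8288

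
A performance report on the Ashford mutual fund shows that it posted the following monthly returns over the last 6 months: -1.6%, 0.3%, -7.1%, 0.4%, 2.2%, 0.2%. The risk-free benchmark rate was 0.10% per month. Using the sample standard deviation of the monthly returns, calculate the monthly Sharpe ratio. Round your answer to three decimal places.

-0.318

r̄ = (-1.6 + 0.3 − 7.1 + 0.4 + 2.2 + 0.2) / 6 = -0.9333%
Σ(r − r̄)² = 52.8733; sample σ = √(52.8733/5) = 3.2519%
Sharpe = (r̄ − rf) / σ = (-0.9333 − 0.1) / 3.2519 = -1.0333 / 3.2519 = -0.3178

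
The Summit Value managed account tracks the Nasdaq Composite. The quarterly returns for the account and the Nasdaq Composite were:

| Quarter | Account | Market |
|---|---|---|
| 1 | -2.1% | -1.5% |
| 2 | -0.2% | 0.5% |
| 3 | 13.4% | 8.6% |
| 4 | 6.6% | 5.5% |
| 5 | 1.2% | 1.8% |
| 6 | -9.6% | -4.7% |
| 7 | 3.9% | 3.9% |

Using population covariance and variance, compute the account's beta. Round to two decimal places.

r̄p = 1.8857%,  r̄m = 2.0143%
Cov = Σ(rp − r̄p)(rm − r̄m) / 7 = 27.2131
Var(rm) = Σ(rm − r̄m)² / 7 = 16.9784
β = Cov / Var = 27.2131 / 16.9784 = 1.6028

1.60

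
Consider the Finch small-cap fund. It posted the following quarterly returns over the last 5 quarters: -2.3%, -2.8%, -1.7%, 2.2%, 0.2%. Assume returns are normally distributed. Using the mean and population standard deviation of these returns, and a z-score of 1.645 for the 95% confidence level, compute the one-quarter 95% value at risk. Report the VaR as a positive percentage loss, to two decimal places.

μ = (-2.3 − 2.8 − 1.7 + 2.2 + 0.2) / 5 = -0.8800%
Σ(r − μ)² = 17.0280; population σ = √(17.0280/5) = 1.8454%
VaR = −(μ − z·σ) = −(-0.8800 − 1.645 × 1.8454) = −(-3.9157) = 3.9157%

3.92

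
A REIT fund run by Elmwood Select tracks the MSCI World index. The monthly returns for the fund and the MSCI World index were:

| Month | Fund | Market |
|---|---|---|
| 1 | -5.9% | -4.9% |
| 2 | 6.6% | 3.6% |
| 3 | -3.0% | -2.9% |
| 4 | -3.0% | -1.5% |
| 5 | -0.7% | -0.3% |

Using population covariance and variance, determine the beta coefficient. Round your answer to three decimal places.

r̄p = -1.2000%,  r̄m = -1.2000%
Cov = Σ(rp − r̄p)(rm − r̄m) / 5 = 11.7760
Var(rm) = Σ(rm − r̄m)² / 5 = 8.1040
β = Cov / Var = 11.7760 / 8.1040 = 1.4531

1.453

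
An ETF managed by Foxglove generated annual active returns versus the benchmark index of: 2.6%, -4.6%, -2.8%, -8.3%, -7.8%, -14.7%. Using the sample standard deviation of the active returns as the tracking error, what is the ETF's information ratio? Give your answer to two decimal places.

-1.02

r̄ = (2.6 − 4.6 − 2.8 − 8.3 − 7.8 − 14.7) / 6 = -5.9333%
Σ(r − r̄)² = (2.6 − (-5.9333))² + (-4.6 − (-5.9333))² + (-2.8 − (-5.9333))² + … = 170.3533
sample σ = √(170.3533 / 5) = √34.0707 = 5.8370%
IR = r̄ / tracking error = -5.9333 / 5.8370 = -1.0165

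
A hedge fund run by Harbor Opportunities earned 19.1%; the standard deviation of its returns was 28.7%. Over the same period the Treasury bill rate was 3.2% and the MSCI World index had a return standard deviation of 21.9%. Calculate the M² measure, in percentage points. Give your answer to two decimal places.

15.33

Sharpe = (Rp − Rf) / σp = (19.1% − 3.2%) / 28.7% = 0.5540
M² = Rf + Sharpe × σm = 3.2% + 0.5540 × 21.9% = 15.3326%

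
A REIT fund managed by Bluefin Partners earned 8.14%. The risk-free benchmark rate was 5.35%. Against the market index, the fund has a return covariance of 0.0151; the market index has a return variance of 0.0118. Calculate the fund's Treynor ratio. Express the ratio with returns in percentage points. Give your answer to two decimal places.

2.18

β = Cov / Var = 0.0151 / 0.0118 = 1.2797
Treynor = (Rp − Rf) / β = (8.14% − 5.35%) / 1.2797 = 2.79 / 1.2797 = 2.1802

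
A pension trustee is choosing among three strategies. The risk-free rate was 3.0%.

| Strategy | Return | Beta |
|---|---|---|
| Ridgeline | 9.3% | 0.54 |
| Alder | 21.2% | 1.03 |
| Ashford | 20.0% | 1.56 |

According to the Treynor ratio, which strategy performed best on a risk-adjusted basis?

Alder

Ridgeline: Treynor = (9.3% − 3.0%) / 0.54 = 11.667
Alder: Treynor = (21.2% − 3.0%) / 1.03 = 17.670
Ashford: Treynor = (20.0% − 3.0%) / 1.56 = 10.897
Highest: Alder (17.670).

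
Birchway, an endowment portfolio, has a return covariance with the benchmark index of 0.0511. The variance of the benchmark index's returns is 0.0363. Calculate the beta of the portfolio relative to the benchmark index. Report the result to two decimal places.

β = Cov(Rp, Rm) / Var(Rm) = 0.0511 / 0.0363 = 1.4077

1.41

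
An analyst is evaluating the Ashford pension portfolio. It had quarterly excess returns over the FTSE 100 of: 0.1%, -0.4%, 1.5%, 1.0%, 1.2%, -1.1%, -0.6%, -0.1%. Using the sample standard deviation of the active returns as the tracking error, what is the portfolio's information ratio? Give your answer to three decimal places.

Mean return μ = 1.60 / 8 = 0.2000%
Sample σ = √[Σ(r − μ)² / 7] = √[6.1200 / 7] = √0.8743 = 0.9350%
IR = μ / tracking error = 0.2000 / 0.9350 = 0.2139

0.214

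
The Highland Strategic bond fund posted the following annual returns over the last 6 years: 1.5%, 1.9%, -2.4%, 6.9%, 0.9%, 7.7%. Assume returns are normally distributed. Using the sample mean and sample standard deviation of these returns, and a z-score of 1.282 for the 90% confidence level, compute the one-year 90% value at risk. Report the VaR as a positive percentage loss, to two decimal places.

r̄ = (1.5 + 1.9 − 2.4 + 6.9 + 0.9 + 7.7) / 6 = 2.7500%
Sample std dev = √[73.9550 / 5] = 3.8459%
VaR = −(r̄ − z·σ) = −(2.7500 − 1.282 × 3.8459) = −(-2.1804) = 2.1804%

2.18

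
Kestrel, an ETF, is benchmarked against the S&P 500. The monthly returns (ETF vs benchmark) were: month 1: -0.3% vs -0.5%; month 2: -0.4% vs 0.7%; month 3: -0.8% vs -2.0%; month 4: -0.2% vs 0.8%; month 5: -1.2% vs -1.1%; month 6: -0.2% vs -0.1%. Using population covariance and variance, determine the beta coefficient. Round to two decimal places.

r̄p = -0.5167%,  r̄m = -0.3667%
Cov = Σ(rp − r̄p)(rm − r̄m) / 6 = 0.2522
Var(rm) = Σ(rm − r̄m)² / 6 = 0.9656
β = Cov / Var = 0.2522 / 0.9656 = 0.2612

0.26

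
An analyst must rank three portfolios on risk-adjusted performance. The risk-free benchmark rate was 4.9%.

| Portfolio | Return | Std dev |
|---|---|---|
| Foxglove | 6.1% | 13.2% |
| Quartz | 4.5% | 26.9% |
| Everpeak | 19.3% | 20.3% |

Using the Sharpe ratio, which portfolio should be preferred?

Foxglove: Sharpe ratio = (6.1% − 4.9%) / 13.2% = 0.091
Quartz: Sharpe ratio = (4.5% − 4.9%) / 26.9% = -0.015
Everpeak: Sharpe ratio = (19.3% − 4.9%) / 20.3% = 0.709
Highest: Everpeak (0.709).

Everpeak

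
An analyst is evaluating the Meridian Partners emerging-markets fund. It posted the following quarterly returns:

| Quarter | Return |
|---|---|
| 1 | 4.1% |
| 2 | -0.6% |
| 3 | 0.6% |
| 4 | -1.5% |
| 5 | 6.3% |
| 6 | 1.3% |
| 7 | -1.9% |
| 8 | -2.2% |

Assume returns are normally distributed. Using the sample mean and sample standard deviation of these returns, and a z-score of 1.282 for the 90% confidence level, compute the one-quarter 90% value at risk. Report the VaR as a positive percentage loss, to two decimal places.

3.14

r̄ = (4.1 − 0.6 + 0.6 − 1.5 + 6.3 + 1.3 − 1.9 − 2.2) / 8 = 6.10 / 8 = 0.7625%
Σ(r − r̄)² = 64.9588; sample σ = √(64.9588/7) = 3.0463%
VaR = −(r̄ − z·σ) = −(0.7625 − 1.282 × 3.0463) = −(-3.1429) = 3.1429%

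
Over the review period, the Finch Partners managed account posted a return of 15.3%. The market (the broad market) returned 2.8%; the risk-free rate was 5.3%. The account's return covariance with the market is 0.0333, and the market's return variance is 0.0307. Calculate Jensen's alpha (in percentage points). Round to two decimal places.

12.71

β = Cov / Var = 0.0333 / 0.0307 = 1.0847
E[R] = Rf + β(Rm − Rf) = 5.3% + 1.0847 × (2.8% − 5.3%) = 2.5883%
α = Rp − E[R] = 15.3% − 2.5883% = 12.7117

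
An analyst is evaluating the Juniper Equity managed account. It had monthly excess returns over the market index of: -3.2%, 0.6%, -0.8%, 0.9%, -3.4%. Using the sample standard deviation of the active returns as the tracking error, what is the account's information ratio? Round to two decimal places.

Mean return r̄ = -5.90 / 5 = -1.1800%
Sample std dev = √[16.6480 / 4] = 2.0401%
IR = r̄ / tracking error = -1.1800 / 2.0401 = -0.5784

-0.58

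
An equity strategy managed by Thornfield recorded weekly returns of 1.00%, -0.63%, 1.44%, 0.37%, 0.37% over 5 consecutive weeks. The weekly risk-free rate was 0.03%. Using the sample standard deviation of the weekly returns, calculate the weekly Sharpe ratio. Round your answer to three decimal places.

0.614

Mean return r̄ = 2.550 / 5 = 0.5100%
Σ(r − r̄)² = (1 − 0.5100)² + (-0.63 − 0.5100)² + … = 2.4438
sample σ = √(2.4438 / 4) = √0.6110 = 0.7817%
Sharpe = (r̄ − rf) / σ = (0.5100 − 0.03) / 0.7817 = 0.4800 / 0.7817 = 0.6140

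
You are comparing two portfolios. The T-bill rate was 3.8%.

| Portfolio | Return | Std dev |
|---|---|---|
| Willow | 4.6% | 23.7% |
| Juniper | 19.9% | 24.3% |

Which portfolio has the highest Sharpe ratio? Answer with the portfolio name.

Juniper

Willow: Sharpe ratio = (4.6% − 3.8%) / 23.7% = 0.034
Juniper: Sharpe ratio = (19.9% − 3.8%) / 24.3% = 0.663
Highest: Juniper (0.663).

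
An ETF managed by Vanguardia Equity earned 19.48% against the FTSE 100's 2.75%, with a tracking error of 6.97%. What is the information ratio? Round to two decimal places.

2.40

IR = (Rp − Rb) / TE = (19.48% − 2.75%) / 6.97% = 16.73% / 6.97% = 2.4003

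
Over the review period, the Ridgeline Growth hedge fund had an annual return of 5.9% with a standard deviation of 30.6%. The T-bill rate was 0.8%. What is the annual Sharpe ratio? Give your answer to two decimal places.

0.17

Sharpe = (Rp − Rf) / σp = (5.9% − 0.8%) / 30.6% = 5.10% / 30.6% = 0.1667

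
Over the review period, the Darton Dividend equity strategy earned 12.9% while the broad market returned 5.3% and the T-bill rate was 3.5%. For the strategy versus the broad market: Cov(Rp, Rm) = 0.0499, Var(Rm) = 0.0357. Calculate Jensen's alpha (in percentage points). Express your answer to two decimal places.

6.88

β = Cov / Var = 0.0499 / 0.0357 = 1.3978
E[R] = Rf + β(Rm − Rf) = 3.5% + 1.3978 × (5.3% − 3.5%) = 6.0160%
α = Rp − E[R] = 12.9% − 6.0160% = 6.8840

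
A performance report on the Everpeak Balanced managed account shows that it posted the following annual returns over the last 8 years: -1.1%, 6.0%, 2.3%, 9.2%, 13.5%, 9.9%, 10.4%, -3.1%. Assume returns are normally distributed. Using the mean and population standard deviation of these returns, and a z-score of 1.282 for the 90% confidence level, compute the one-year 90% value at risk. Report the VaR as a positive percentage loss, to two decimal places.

1.25

r̄ = (-1.1 + 6 + 2.3 + 9.2 + 13.5 + 9.9 + 10.4 − 3.1) / 8 = 5.8875%
Population σ = √[Σ(r − r̄)² / 8] = √[247.8688 / 8] = √30.9836 = 5.5663%
VaR = −(r̄ − z·σ) = −(5.8875 − 1.282 × 5.5663) = −(-1.2485) = 1.2485%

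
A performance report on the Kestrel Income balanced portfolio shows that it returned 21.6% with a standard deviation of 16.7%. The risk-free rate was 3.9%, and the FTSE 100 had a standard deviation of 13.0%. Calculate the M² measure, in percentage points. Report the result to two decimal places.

17.68

Sharpe = (Rp − Rf) / σp = (21.6% − 3.9%) / 16.7% = 1.0599
M² = Rf + Sharpe × σm = 3.9% + 1.0599 × 13.0% = 17.6787%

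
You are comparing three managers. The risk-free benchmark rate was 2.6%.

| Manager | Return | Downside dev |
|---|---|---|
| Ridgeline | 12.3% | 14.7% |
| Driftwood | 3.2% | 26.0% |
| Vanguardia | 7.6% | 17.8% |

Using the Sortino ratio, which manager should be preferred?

Ridgeline: Sortino ratio = (12.3% − 2.6%) / 14.7% = 0.660
Driftwood: Sortino ratio = (3.2% − 2.6%) / 26.0% = 0.023
Vanguardia: Sortino ratio = (7.6% − 2.6%) / 17.8% = 0.281
Highest: Ridgeline (0.660).

Ridgeline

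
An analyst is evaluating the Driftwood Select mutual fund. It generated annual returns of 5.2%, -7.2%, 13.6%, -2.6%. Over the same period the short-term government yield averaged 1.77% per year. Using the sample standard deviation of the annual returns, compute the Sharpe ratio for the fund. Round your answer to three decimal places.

μ = (5.2 − 7.2 + 13.6 − 2.6) / 4 = 2.2500%
Σ(r − μ)² = (5.2 − 2.2500)² + (-7.2 − 2.2500)² + … = 250.3500
sample σ = √(250.3500 / 3) = √83.4500 = 9.1351%
Sharpe = (μ − rf) / σ = (2.2500 − 1.77) / 9.1351 = 0.4800 / 9.1351 = 0.0525

0.053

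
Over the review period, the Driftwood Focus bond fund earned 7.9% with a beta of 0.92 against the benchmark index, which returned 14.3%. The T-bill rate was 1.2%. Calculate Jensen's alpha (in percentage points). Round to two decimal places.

-5.35

CAPM expected return = Rf + β(Rm − Rf) = 1.2% + 0.92 × (14.3% − 1.2%) = 1.2 + 0.92 × 13.10 = 13.2520%
Jensen's α = Rp − E[R] = 7.9% − 13.2520% = -5.3520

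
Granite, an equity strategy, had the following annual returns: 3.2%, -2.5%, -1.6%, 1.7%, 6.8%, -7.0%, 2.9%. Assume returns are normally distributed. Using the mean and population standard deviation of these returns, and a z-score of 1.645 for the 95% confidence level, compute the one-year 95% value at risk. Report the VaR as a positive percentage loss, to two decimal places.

r̄ = (3.2 − 2.5 − 1.6 + 1.7 + 6.8 − 7 + 2.9) / 7 = 3.50 / 7 = 0.5000%
Population std dev = √[123.8400 / 7] = 4.2061%
VaR = −(r̄ − z·σ) = −(0.5000 − 1.645 × 4.2061) = −(-6.4190) = 6.4190%

6.42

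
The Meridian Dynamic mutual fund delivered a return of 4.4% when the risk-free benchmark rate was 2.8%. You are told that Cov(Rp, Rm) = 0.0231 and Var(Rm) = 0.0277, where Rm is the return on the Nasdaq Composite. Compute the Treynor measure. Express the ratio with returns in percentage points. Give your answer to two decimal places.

1.92

β = Cov / Var = 0.0231 / 0.0277 = 0.8339
Treynor = (Rp − Rf) / β = (4.4% − 2.8%) / 0.8339 = 1.60 / 0.8339 = 1.9187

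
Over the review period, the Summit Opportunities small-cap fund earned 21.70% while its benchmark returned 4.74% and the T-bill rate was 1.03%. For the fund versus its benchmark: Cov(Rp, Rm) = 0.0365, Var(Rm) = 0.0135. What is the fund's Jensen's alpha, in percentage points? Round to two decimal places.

β = Cov / Var = 0.0365 / 0.0135 = 2.7037
E[R] = Rf + β(Rm − Rf) = 1.03% + 2.7037 × (4.74% − 1.03%) = 11.0607%
α = Rp − E[R] = 21.70% − 11.0607% = 10.6393

10.64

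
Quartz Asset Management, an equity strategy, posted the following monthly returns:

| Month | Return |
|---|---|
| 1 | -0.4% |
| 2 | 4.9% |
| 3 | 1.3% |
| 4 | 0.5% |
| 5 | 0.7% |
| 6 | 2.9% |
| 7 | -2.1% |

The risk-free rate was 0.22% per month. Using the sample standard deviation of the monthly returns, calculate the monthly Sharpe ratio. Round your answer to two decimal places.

Mean return r̄ = 7.80 / 7 = 1.1143%
Σ(r − r̄)² = (-0.4 − 1.1143)² + (4.9 − 1.1143)² + … = 30.7286
σ = √[30.7286 / 6] = 2.2631%
Sharpe = (r̄ − rf) / σ = (1.1143 − 0.22) / 2.2631 = 0.8943 / 2.2631 = 0.3952

0.40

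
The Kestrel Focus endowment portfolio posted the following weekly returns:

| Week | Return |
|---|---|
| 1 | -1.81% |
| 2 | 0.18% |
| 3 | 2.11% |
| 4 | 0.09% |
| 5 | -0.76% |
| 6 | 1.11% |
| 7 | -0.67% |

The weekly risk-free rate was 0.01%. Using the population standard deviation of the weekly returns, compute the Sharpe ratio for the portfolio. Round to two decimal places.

0.02

r̄ = (-1.81 + 0.18 + 2.11 + 0.09 − 0.76 + 1.11 − 0.67) / 7 = 0.0357%
Σ(r − r̄)² = 10.0184; population σ = √(10.0184/7) = 1.1963%
Sharpe = (r̄ − rf) / σ = (0.0357 − 0.01) / 1.1963 = 0.0257 / 1.1963 = 0.0215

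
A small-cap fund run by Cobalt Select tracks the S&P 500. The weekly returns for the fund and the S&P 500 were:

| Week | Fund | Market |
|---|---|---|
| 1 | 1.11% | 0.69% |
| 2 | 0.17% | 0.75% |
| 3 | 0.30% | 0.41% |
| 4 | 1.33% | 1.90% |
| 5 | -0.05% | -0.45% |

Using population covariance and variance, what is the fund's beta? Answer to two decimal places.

r̄p = 0.5720%,  r̄m = 0.6600%
Cov = Σ(rp − r̄p)(rm − r̄m) / 5 = 0.3357
Var(rm) = Σ(rm − r̄m)² / 5 = 0.5682
β = Cov / Var = 0.3357 / 0.5682 = 0.5908

0.59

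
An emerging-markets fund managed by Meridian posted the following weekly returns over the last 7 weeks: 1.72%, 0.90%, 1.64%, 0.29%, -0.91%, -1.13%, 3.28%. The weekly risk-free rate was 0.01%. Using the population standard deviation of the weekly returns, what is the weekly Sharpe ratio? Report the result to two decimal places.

0.57

r̄ = (1.72 + 0.9 + 1.64 + 0.29 − 0.91 − 1.13 + 3.28) / 7 = 5.790 / 7 = 0.8271%
Population std dev = √[14.6163 / 7] = 1.4450%
Sharpe = (r̄ − rf) / σ = (0.8271 − 0.01) / 1.4450 = 0.8171 / 1.4450 = 0.5655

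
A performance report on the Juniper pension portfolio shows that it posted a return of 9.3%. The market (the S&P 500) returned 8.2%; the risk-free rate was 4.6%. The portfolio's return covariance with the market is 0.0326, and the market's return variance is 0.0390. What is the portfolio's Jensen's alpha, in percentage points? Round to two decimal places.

1.69

β = Cov / Var = 0.0326 / 0.0390 = 0.8359
E[R] = Rf + β(Rm − Rf) = 4.6% + 0.8359 × (8.2% − 4.6%) = 7.6092%
α = Rp − E[R] = 9.3% − 7.6092% = 1.6908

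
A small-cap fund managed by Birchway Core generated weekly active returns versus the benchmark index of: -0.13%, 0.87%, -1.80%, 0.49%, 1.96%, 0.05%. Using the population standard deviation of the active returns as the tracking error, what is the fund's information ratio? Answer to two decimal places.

Mean return r̄ = 1.440 / 6 = 0.2400%
Σ(r − r̄)² = (-0.13 − 0.2400)² + (0.87 − 0.2400)² + (-1.8 − 0.2400)² + … = 7.7524
population σ = √(7.7524 / 6) = √1.2921 = 1.1367%
IR = r̄ / tracking error = 0.2400 / 1.1367 = 0.2111

0.21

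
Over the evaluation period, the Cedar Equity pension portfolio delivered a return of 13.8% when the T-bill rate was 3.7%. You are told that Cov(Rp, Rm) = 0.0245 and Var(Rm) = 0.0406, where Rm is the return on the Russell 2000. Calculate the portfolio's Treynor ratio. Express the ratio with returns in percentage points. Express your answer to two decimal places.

β = Cov / Var = 0.0245 / 0.0406 = 0.6034
Treynor = (Rp − Rf) / β = (13.8% − 3.7%) / 0.6034 = 10.10 / 0.6034 = 16.7385

16.74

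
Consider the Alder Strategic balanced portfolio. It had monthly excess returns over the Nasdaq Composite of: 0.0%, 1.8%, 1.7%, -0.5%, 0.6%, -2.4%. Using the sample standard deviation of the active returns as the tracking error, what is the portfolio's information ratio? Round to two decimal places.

0.13

r̄ = (0 + 1.8 + 1.7 − 0.5 + 0.6 − 2.4) / 6 = 0.2000%
Σ(r − r̄)² = 12.2600; sample σ = √(12.2600/5) = 1.5659%
IR = r̄ / tracking error = 0.2000 / 1.5659 = 0.1277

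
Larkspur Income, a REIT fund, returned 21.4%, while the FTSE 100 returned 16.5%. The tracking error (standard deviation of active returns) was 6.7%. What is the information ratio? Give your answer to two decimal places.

IR = (Rp − Rb) / TE = (21.4% − 16.5%) / 6.7% = 4.90% / 6.7% = 0.7313

0.73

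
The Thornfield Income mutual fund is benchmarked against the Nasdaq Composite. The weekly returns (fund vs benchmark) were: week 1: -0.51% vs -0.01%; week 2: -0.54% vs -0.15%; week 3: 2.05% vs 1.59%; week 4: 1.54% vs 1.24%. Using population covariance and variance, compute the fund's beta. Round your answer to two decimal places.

1.54

r̄p = 0.6350%,  r̄m = 0.6675%
Cov = Σ(rp − r̄p)(rm − r̄m) / 4 = 0.8899
Var(rm) = Σ(rm − r̄m)² / 4 = 0.5765
β = Cov / Var = 0.8899 / 0.5765 = 1.5436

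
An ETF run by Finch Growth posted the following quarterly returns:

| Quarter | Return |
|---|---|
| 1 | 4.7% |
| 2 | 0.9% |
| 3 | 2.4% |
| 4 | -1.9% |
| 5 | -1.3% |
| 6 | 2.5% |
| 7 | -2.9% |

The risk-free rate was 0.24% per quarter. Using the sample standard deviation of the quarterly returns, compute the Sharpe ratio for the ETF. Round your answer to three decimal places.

0.141

Mean return μ = 4.40 / 7 = 0.6286%
Σ(r − μ)² = 45.8543; sample σ = √(45.8543/6) = 2.7645%
Sharpe = (μ − rf) / σ = (0.6286 − 0.24) / 2.7645 = 0.3886 / 2.7645 = 0.1406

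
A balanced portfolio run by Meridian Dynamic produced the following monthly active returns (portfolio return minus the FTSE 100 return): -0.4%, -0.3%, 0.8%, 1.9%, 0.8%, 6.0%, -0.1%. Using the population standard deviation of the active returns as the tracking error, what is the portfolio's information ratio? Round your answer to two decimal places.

0.60

Mean return r̄ = 8.70 / 7 = 1.2429%
Population σ = √[Σ(r − r̄)² / 7] = √[30.3371 / 7] = √4.3339 = 2.0818%
IR = r̄ / tracking error = 1.2429 / 2.0818 = 0.5970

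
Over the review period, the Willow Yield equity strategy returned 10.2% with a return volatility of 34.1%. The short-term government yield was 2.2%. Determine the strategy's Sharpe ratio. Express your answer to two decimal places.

0.23

Sharpe = (Rp − Rf) / σp = (10.2% − 2.2%) / 34.1% = 8.00% / 34.1% = 0.2346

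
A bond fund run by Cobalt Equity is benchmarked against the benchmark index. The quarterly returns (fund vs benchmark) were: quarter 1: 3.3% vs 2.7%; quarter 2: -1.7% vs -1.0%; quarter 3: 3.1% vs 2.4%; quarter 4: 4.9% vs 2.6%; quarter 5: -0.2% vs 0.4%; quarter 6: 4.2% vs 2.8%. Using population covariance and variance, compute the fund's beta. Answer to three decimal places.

1.606

r̄p = 2.2667%,  r̄m = 1.6500%
Cov = Σ(rp − r̄p)(rm − r̄m) / 6 = 3.3383
Var(rm) = Σ(rm − r̄m)² / 6 = 2.0792
β = Cov / Var = 3.3383 / 2.0792 = 1.6056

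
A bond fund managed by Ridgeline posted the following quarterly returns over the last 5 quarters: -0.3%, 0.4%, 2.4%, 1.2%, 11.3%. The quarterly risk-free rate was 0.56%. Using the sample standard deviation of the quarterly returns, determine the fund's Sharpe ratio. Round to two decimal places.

r̄ = (-0.3 + 0.4 + 2.4 + 1.2 + 11.3) / 5 = 15.00 / 5 = 3.0000%
Σ(r − r̄)² = 90.1400; sample σ = √(90.1400/4) = 4.7471%
Sharpe = (r̄ − rf) / σ = (3.0000 − 0.56) / 4.7471 = 2.4400 / 4.7471 = 0.5140

0.51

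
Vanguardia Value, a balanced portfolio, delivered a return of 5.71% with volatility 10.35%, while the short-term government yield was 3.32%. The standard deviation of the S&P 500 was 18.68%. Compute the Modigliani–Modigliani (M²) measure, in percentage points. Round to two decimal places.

Sharpe = (Rp − Rf) / σp = (5.71% − 3.32%) / 10.35% = 0.2309
M² = Rf + Sharpe × σm = 3.32% + 0.2309 × 18.68% = 7.6332%

7.63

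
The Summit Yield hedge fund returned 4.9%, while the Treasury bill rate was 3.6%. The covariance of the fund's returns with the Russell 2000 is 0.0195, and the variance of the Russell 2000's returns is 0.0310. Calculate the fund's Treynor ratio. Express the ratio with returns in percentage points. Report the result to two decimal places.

β = Cov / Var = 0.0195 / 0.0310 = 0.6290
Treynor = (Rp − Rf) / β = (4.9% − 3.6%) / 0.6290 = 1.30 / 0.6290 = 2.0668

2.07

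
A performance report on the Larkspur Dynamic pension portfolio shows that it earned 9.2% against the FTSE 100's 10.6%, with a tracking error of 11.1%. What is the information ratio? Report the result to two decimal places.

-0.13

IR = (Rp − Rb) / TE = (9.2% − 10.6%) / 11.1% = -1.40% / 11.1% = -0.1261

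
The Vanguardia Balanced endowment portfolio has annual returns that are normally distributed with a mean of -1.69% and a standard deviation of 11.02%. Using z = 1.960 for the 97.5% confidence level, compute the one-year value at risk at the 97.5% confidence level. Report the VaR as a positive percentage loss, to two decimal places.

23.29

VaR (as % loss) = −(μ − z·σ) = −(-1.69% − 1.960 × 11.02%) = −(-23.2892%) = 23.2892%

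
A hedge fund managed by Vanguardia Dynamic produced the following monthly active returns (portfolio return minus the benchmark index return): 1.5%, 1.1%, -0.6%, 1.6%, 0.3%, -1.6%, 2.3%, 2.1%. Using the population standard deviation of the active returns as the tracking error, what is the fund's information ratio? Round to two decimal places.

Mean return r̄ = 6.70 / 8 = 0.8375%
Σ(r − r̄)² = 13.1188; population σ = √(13.1188/8) = 1.2806%
IR = r̄ / tracking error = 0.8375 / 1.2806 = 0.6540

0.65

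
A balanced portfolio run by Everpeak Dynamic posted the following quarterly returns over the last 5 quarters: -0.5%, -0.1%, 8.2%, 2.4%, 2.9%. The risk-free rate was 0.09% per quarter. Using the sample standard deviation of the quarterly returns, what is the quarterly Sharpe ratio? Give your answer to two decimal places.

0.72

μ = (-0.5 − 0.1 + 8.2 + 2.4 + 2.9) / 5 = 2.5800%
Σ(r − μ)² = 48.3880; sample σ = √(48.3880/4) = 3.4781%
Sharpe = (μ − rf) / σ = (2.5800 − 0.09) / 3.4781 = 2.4900 / 3.4781 = 0.7159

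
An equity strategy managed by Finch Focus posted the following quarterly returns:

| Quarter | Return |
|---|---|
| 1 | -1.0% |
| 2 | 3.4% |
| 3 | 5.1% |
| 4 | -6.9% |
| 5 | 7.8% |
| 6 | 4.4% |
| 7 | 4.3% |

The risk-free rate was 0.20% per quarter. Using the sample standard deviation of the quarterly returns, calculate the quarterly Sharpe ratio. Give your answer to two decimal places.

μ = (-1 + 3.4 + 5.1 − 6.9 + 7.8 + 4.4 + 4.3) / 7 = 17.10 / 7 = 2.4429%
Σ(r − μ)² = (-1 − 2.4429)² + (3.4 − 2.4429)² + … = 143.0971
σ = √[143.0971 / 6] = 4.8836%
Sharpe = (μ − rf) / σ = (2.4429 − 0.2) / 4.8836 = 2.2429 / 4.8836 = 0.4593

0.46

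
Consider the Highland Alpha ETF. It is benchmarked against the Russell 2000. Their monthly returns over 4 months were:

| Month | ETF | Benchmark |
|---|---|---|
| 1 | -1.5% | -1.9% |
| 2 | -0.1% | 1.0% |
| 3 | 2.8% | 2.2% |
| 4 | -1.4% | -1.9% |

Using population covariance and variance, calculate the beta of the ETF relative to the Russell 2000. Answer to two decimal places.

r̄p = -0.0500%,  r̄m = -0.1500%
Cov = Σ(rp − r̄p)(rm − r̄m) / 4 = 2.8850
Var(rm) = Σ(rm − r̄m)² / 4 = 3.2425
β = Cov / Var = 2.8850 / 3.2425 = 0.8897

0.89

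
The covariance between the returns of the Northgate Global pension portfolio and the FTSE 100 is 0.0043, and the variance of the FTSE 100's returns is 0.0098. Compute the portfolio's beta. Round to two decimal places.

0.44

β = Cov(Rp, Rm) / Var(Rm) = 0.0043 / 0.0098 = 0.4388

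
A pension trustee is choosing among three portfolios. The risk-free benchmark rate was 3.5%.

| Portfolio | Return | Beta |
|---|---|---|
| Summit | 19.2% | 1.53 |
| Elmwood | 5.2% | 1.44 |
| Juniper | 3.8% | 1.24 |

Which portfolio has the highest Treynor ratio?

Summit

Summit: Treynor = (19.2% − 3.5%) / 1.53 = 10.261
Elmwood: Treynor = (5.2% − 3.5%) / 1.44 = 1.181
Juniper: Treynor = (3.8% − 3.5%) / 1.24 = 0.242
Highest: Summit (10.261).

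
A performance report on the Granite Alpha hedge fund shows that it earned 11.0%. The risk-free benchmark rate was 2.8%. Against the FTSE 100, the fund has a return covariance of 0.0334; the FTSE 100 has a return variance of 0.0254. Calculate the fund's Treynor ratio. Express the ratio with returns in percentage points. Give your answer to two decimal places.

β = Cov / Var = 0.0334 / 0.0254 = 1.3150
Treynor = (Rp − Rf) / β = (11.0% − 2.8%) / 1.3150 = 8.20 / 1.3150 = 6.2357

6.24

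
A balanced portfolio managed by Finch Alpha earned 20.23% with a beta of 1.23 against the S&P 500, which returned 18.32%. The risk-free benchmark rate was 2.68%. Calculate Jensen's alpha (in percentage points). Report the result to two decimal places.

-1.69

CAPM expected return = Rf + β(Rm − Rf) = 2.68% + 1.23 × (18.32% − 2.68%) = 2.68 + 1.23 × 15.64 = 21.9172%
Jensen's α = Rp − E[R] = 20.23% − 21.9172% = -1.6872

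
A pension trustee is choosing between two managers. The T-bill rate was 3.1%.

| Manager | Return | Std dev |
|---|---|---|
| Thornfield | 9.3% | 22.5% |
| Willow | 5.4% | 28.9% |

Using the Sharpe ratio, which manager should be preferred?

Thornfield: Sharpe ratio = (9.3% − 3.1%) / 22.5% = 0.276
Willow: Sharpe ratio = (5.4% − 3.1%) / 28.9% = 0.080
Highest: Thornfield (0.276).

Thornfield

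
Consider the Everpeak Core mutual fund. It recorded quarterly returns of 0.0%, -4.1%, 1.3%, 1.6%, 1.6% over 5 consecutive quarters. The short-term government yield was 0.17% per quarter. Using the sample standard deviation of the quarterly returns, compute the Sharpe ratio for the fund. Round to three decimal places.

-0.037

r̄ = (0 − 4.1 + 1.3 + 1.6 + 1.6) / 5 = 0.0800%
Σ(r − r̄)² = 23.5880; sample σ = √(23.5880/4) = 2.4284%
Sharpe = (r̄ − rf) / σ = (0.0800 − 0.17) / 2.4284 = -0.0900 / 2.4284 = -0.0371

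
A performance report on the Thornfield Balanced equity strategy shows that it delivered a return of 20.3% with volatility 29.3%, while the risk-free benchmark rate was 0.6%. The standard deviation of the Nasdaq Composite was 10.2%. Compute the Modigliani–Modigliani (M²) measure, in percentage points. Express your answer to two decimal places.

7.46

Sharpe = (Rp − Rf) / σp = (20.3% − 0.6%) / 29.3% = 0.6724
M² = Rf + Sharpe × σm = 0.6% + 0.6724 × 10.2% = 7.4585%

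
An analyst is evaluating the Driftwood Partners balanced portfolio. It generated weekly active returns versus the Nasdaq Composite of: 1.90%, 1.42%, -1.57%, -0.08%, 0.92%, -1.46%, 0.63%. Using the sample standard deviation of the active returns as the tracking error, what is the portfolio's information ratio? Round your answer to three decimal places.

0.185

Mean return r̄ = 1.760 / 7 = 0.2514%
Sample std dev = √[11.0301 / 6] = 1.3559%
IR = r̄ / tracking error = 0.2514 / 1.3559 = 0.1854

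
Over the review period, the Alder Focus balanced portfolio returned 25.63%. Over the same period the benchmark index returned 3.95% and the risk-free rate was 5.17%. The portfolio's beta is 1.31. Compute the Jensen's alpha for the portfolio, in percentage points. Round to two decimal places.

22.06

CAPM expected return = Rf + β(Rm − Rf) = 5.17% + 1.31 × (3.95% − 5.17%) = 5.17 + 1.31 × -1.22 = 3.5718%
Jensen's α = Rp − E[R] = 25.63% − 3.5718% = 22.0582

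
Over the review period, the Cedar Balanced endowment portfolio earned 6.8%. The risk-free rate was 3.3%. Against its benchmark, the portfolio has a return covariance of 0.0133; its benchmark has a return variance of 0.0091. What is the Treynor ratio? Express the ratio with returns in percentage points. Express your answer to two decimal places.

2.39

β = Cov / Var = 0.0133 / 0.0091 = 1.4615
Treynor = (Rp − Rf) / β = (6.8% − 3.3%) / 1.4615 = 3.50 / 1.4615 = 2.3948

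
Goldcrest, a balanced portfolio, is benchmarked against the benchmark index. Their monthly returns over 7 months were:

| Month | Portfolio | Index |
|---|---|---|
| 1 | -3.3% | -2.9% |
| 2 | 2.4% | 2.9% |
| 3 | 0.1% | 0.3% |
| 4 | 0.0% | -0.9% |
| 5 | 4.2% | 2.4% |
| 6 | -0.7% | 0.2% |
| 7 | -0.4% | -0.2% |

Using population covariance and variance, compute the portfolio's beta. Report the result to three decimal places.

1.125

r̄p = 0.3286%,  r̄m = 0.2571%
Cov = Σ(rp − r̄p)(rm − r̄m) / 7 = 3.7127
Var(rm) = Σ(rm − r̄m)² / 7 = 3.2996
β = Cov / Var = 3.7127 / 3.2996 = 1.1252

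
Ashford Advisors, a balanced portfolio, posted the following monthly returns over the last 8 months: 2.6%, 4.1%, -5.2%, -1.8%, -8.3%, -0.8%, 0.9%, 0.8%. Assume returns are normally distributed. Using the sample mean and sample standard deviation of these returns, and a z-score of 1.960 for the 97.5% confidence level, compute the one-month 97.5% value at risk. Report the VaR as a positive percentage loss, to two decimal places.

8.99

μ = (2.6 + 4.1 − 5.2 − 1.8 − 8.3 − 0.8 + 0.9 + 0.8) / 8 = -7.70 / 8 = -0.9625%
Σ(r − μ)² = (2.6 − (-0.9625))² + (4.1 − (-0.9625))² + (-5.2 − (-0.9625))² + … = 117.4188
sample σ = √(117.4188 / 7) = √16.7741 = 4.0956%
VaR = −(μ − z·σ) = −(-0.9625 − 1.960 × 4.0956) = −(-8.9899) = 8.9899%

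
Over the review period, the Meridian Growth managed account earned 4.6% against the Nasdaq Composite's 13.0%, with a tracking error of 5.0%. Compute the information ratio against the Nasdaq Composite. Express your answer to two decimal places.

IR = (Rp − Rb) / TE = (4.6% − 13.0%) / 5.0% = -8.40% / 5.0% = -1.6800

-1.68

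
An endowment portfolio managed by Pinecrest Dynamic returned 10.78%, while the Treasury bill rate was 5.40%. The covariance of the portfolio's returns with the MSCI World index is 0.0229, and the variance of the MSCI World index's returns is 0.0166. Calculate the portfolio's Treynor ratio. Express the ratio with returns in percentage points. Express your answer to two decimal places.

β = Cov / Var = 0.0229 / 0.0166 = 1.3795
Treynor = (Rp − Rf) / β = (10.78% − 5.40%) / 1.3795 = 5.38 / 1.3795 = 3.9000

3.90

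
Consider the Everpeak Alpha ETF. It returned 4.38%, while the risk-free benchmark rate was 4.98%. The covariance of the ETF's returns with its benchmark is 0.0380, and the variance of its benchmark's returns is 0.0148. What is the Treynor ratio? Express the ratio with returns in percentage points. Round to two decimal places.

-0.23

β = Cov / Var = 0.0380 / 0.0148 = 2.5676
Treynor = (Rp − Rf) / β = (4.38% − 4.98%) / 2.5676 = -0.60 / 2.5676 = -0.2337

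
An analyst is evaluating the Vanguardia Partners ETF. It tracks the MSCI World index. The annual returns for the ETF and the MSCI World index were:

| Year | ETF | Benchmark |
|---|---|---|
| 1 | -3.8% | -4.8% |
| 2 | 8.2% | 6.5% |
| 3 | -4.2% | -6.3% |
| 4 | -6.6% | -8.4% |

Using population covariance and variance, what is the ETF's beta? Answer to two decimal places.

r̄p = -1.6000%,  r̄m = -3.2500%
Cov = Σ(rp − r̄p)(rm − r̄m) / 4 = 33.1600
Var(rm) = Σ(rm − r̄m)² / 4 = 33.3225
β = Cov / Var = 33.1600 / 33.3225 = 0.9951

1.00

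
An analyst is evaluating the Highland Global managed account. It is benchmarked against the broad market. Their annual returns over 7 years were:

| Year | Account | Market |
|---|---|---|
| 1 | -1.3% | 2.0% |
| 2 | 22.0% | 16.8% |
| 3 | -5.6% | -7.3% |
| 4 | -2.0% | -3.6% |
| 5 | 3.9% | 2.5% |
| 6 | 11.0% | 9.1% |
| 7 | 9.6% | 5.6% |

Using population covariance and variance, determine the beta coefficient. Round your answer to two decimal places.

r̄p = 5.3714%,  r̄m = 3.5857%
Cov = Σ(rp − r̄p)(rm − r̄m) / 7 = 63.4096
Var(rm) = Σ(rm − r̄m)² / 7 = 54.7012
β = Cov / Var = 63.4096 / 54.7012 = 1.1592

1.16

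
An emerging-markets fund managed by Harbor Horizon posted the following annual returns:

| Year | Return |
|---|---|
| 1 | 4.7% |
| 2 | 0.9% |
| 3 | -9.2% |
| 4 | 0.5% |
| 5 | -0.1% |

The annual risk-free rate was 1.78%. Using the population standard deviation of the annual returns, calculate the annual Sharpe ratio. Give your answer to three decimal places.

-0.526

r̄ = (4.7 + 0.9 − 9.2 + 0.5 − 0.1) / 5 = -0.6400%
Population std dev = √[105.7520 / 5] = 4.5990%
Sharpe = (r̄ − rf) / σ = (-0.6400 − 1.78) / 4.5990 = -2.4200 / 4.5990 = -0.5262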